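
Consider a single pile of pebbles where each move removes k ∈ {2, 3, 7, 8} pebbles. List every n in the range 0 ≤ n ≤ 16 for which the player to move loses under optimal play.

0, 1, 5, 6, 10, 11, 15, 16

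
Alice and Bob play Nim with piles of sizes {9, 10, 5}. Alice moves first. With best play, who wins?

Alice wins

Write each in binary and XOR column by column:
  1001  (9)
  1010  (10)
  0101  (5)
  ----
  0110  (6)
The nim-sum is 6 ≠ 0, so this is an N-position: the player to move can win; Alice has a winning move.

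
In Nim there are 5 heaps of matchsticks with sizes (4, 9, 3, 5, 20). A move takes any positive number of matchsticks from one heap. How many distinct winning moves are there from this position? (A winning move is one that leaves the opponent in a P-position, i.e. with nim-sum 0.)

1

Compute the nim-sum pairwise:
4 ⊕ 9 = 13
13 ⊕ 3 = 14
14 ⊕ 5 = 11
11 ⊕ 20 = 31
The overall nim-sum is X = 31. A heap of size p has a winning move iff p XOR X < p (reduce it to p XOR X).
  4: 4 XOR 31 = 27 ≥ 4 — no move.
  9: 9 XOR 31 = 22 ≥ 9 — no move.
  3: 3 XOR 31 = 28 ≥ 3 — no move.
  5: 5 XOR 31 = 26 ≥ 5 — no move.
  20: 20 XOR 31 = 11 < 20 — winning move (to 11).
That gives 1 winning move.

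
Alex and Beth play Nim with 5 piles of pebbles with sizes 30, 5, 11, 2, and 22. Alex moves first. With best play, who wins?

Nim-sum: 30 ⊕ 5 ⊕ 11 ⊕ 2 ⊕ 22 = 4.
The nim-sum is 4 ≠ 0, so this is an N-position: the player to move can win; Alex has a winning move.

Alex wins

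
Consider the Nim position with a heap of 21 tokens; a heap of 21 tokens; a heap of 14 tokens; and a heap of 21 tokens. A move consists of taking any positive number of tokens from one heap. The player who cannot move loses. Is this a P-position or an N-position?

Compute the nim-sum pairwise:
21 ^ 21 = 0
0 ^ 14 = 14
14 ^ 21 = 27
The nim-sum is 27 ≠ 0, so this is an N-position: the player to move can win.

N-position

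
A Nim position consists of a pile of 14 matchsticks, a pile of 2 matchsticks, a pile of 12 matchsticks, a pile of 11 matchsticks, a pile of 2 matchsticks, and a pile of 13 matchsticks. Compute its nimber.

4

In binary:
  1110  (14)
  0010  (2)
  1100  (12)
  1011  (11)
  0010  (2)
  1101  (13)
  ----
  0100  (4)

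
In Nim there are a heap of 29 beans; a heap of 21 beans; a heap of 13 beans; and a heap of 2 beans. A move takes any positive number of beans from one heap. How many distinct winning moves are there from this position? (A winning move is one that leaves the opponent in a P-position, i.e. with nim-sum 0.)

3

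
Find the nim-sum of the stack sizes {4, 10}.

14

Nim-sum: 4 ^ 10 = 14.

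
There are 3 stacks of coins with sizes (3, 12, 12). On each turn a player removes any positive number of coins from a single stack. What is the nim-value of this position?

3

In binary:
  0011  (3)
  1100  (12)
  1100  (12)
  ----
  0011  (3)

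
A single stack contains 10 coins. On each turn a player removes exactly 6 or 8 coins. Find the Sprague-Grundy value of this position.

Build the Grundy sequence with g(k) = mex{g(k−s) : s ∈ {6, 8}, s ≤ k}:
k:     0  1  2  3  4  5  6  7  8  9 10
g(k):  0  0  0  0  0  0  1  1  1  1  1
So g(10) = 1.

1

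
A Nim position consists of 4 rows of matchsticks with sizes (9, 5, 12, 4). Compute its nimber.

4

Compute the nim-sum pairwise:
9 ^ 5 = 12
12 ^ 12 = 0
0 ^ 4 = 4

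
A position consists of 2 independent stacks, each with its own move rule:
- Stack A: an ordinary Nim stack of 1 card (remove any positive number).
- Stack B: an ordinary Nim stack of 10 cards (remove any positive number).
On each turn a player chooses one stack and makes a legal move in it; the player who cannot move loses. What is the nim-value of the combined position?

11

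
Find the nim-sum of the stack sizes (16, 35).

51

Write each in binary and XOR column by column:
  010000  (16)
  100011  (35)
  ------
  110011  (51)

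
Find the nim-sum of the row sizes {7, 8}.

15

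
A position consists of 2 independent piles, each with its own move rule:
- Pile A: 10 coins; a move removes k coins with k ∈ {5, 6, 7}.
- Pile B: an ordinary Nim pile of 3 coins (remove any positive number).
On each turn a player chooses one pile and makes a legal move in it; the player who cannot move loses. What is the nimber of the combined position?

1

Build the Grundy sequence for pile A with g(k) = mex{g(k−s) : s ∈ {5, 6, 7}, s ≤ k}:
g(0) = mex{} = 0
g(1) = mex{} = 0
g(2) = mex{} = 0
g(3) = mex{} = 0
g(4) = mex{} = 0
g(5) = mex{0} = 1
g(6) = mex{0} = 1
g(7) = mex{0} = 1
g(8) = mex{0} = 1
g(9) = mex{0} = 1
g(10) = mex{0,1} = 2
So g(10) = 2.
Pile B is a plain Nim pile of size 3, so its Grundy value is 3.
By the Sprague-Grundy theorem, the Grundy value of a sum of independent games is the XOR of the component values.
Combined value = 2 XOR 3 = 1.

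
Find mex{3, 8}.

0 is not in the set, so the mex is 0.

0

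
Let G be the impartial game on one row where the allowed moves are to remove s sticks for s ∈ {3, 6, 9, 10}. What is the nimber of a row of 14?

0

Build the Grundy sequence with g(k) = mex{g(k−s) : s ∈ {3, 6, 9, 10}, s ≤ k}:
k:     0  1  2  3  4  5  6  7  8  9 10 11 12 13 14
g(k):  0  0  0  1  1  1  2  2  2  3  3  3  4  0  0
So g(14) = 0.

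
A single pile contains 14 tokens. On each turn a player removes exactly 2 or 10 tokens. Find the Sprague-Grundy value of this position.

Build the Grundy sequence with g(k) = mex{g(k−s) : s ∈ {2, 10}, s ≤ k}:
g(0) = mex{} = 0
g(1) = mex{} = 0
g(2) = mex{0} = 1
g(3) = mex{0} = 1
g(4) = mex{1} = 0
g(5) = mex{1} = 0
g(6) = mex{0} = 1
g(7) = mex{0} = 1
g(8) = mex{1} = 0
g(9) = mex{1} = 0
g(10) = mex{0} = 1
g(11) = mex{0} = 1
g(12) = mex{1} = 0
g(13) = mex{1} = 0
g(14) = mex{0} = 1
So g(14) = 1.

1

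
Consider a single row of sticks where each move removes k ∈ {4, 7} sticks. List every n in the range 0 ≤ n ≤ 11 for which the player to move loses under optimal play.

Grundy values for subtraction set {4, 7}:
g(0) = mex{} = 0
g(1) = mex{} = 0
g(2) = mex{} = 0
g(3) = mex{} = 0
g(4) = mex{0} = 1
g(5) = mex{0} = 1
g(6) = mex{0} = 1
g(7) = mex{0} = 1
g(8) = mex{0,1} = 2
g(9) = mex{0,1} = 2
g(10) = mex{0,1} = 2
g(11) = mex{1} = 0
The P-positions (g = 0) in 0..11 are 0, 1, 2, 3, 11.

0, 1, 2, 3, 11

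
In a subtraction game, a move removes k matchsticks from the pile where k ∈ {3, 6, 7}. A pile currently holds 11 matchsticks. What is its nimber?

Compute g(0), g(1), … for moves {3, 6, 7}:
k:     0  1  2  3  4  5  6  7  8  9 10 11
g(k):  0  0  0  1  1  1  2  2  2  3  0  0
So g(11) = 0.

0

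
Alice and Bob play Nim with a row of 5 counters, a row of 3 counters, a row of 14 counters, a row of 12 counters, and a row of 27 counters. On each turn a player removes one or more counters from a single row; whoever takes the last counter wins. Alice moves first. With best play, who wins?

Compute the nim-sum pairwise:
5 ⊕ 3 = 6
6 ⊕ 14 = 8
8 ⊕ 12 = 4
4 ⊕ 27 = 31
The nim-sum is 31 ≠ 0, so this is an N-position: the player to move can win; Alice has a winning move.

Alice wins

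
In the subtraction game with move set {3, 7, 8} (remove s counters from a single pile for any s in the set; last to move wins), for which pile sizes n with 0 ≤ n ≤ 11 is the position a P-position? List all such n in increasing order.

0, 1, 2, 6, 11

Compute g(0), g(1), … for moves {3, 7, 8}:
k:     0  1  2  3  4  5  6  7  8  9 10 11
g(k):  0  0  0  1  1  1  0  2  2  1  3  0
The P-positions (g = 0) in 0..11 are 0, 1, 2, 6, 11.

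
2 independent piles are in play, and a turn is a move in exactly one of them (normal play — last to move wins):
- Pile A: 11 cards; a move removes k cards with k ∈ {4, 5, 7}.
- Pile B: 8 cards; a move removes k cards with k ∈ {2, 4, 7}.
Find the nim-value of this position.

Build the Grundy sequence for pile A with g(k) = mex{g(k−s) : s ∈ {4, 5, 7}, s ≤ k}:
k:     0  1  2  3  4  5  6  7  8  9 10 11
g(k):  0  0  0  0  1  1  1  1  2  2  2  0
So g(11) = 0.
For pile B, compute g(0), g(1), … with moves {2, 4, 7}:
k:     0  1  2  3  4  5  6  7  8
g(k):  0  0  1  1  2  2  0  3  1
So g(8) = 1.
The value of a disjunctive sum is the nim-sum of the parts.
Combined value = 0 ⊕ 1 = 1.

1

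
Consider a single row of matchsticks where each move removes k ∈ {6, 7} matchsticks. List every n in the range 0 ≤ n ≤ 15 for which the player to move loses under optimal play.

0, 1, 2, 3, 4, 5, 13, 14, 15

Grundy values for subtraction set {6, 7}:
k:     0  1  2  3  4  5  6  7  8  9 10 11 12 13 14 15
g(k):  0  0  0  0  0  0  1  1  1  1  1  1  2  0  0  0
The P-positions (g = 0) in 0..15 are 0, 1, 2, 3, 4, 5, 13, 14, 15.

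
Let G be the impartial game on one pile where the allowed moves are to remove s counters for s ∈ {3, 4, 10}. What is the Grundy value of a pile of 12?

Compute g(0), g(1), … for moves {3, 4, 10}:
g(0) = mex{} = 0
g(1) = mex{} = 0
g(2) = mex{} = 0
g(3) = mex{0} = 1
g(4) = mex{0} = 1
g(5) = mex{0} = 1
g(6) = mex{0,1} = 2
g(7) = mex{1} = 0
g(8) = mex{1} = 0
g(9) = mex{1,2} = 0
g(10) = mex{0,2} = 1
g(11) = mex{0} = 1
g(12) = mex{0} = 1
So g(12) = 1.

1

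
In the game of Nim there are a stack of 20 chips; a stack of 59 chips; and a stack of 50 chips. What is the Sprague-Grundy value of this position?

29

Nim-sum: 20 XOR 59 XOR 50 = 29.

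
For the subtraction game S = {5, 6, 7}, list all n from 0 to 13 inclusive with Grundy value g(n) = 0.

0, 1, 2, 3, 4, 12, 13

Build the Grundy sequence with g(k) = mex{g(k−s) : s ∈ {5, 6, 7}, s ≤ k}:
k:     0  1  2  3  4  5  6  7  8  9 10 11 12 13
g(k):  0  0  0  0  0  1  1  1  1  1  2  2  0  0
The P-positions (g = 0) in 0..13 are 0, 1, 2, 3, 4, 12, 13.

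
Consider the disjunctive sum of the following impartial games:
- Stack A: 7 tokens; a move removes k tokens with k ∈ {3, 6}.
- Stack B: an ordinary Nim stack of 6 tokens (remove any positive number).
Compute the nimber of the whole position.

Grundy values for stack A (subtraction set {3, 6}):
g(0) = mex{} = 0
g(1) = mex{} = 0
g(2) = mex{} = 0
g(3) = mex{0} = 1
g(4) = mex{0} = 1
g(5) = mex{0} = 1
g(6) = mex{0,1} = 2
g(7) = mex{0,1} = 2
So g(7) = 2.
Stack B is a plain Nim stack of size 6, so its Grundy value is 6.
By the Sprague-Grundy theorem, the Grundy value of a sum of independent games is the XOR of the component values.
Combined value = 2 ⊕ 6 = 4.

4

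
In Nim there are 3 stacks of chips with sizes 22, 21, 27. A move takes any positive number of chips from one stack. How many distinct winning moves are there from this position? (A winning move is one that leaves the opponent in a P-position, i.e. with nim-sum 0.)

3

Compute the nim-sum pairwise:
22 XOR 21 = 3
3 XOR 27 = 24
The overall nim-sum is X = 24. A stack of size p has a winning move iff p XOR X < p (reduce it to p XOR X).
  22: 22 XOR 24 = 14 < 22 — winning move (to 14).
  21: 21 XOR 24 = 13 < 21 — winning move (to 13).
  27: 27 XOR 24 = 3 < 27 — winning move (to 3).
That gives 3 winning moves.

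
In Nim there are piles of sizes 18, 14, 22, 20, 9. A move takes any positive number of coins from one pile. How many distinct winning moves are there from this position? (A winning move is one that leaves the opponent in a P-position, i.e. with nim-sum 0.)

Compute the nim-sum pairwise:
18 ^ 14 = 28
28 ^ 22 = 10
10 ^ 20 = 30
30 ^ 9 = 23
The overall nim-sum is X = 23. A pile of size p has a winning move iff p XOR X < p (reduce it to p XOR X).
  18: 18 XOR 23 = 5 < 18 — winning move (to 5).
  14: 14 XOR 23 = 25 ≥ 14 — no move.
  22: 22 XOR 23 = 1 < 22 — winning move (to 1).
  20: 20 XOR 23 = 3 < 20 — winning move (to 3).
  9: 9 XOR 23 = 30 ≥ 9 — no move.
That gives 3 winning moves.

3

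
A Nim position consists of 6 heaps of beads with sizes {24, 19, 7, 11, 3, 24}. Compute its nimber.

Write each in binary and XOR column by column:
  11000  (24)
  10011  (19)
  00111  (7)
  01011  (11)
  00011  (3)
  11000  (24)
  -----
  11100  (28)

28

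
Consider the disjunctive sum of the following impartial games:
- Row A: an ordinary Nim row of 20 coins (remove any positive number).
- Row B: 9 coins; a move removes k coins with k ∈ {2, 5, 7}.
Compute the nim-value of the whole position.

Row A is a plain Nim row of size 20, so its Grundy value is 20.
Grundy values for row B (subtraction set {2, 5, 7}):
g(0) = mex{} = 0
g(1) = mex{} = 0
g(2) = mex{0} = 1
g(3) = mex{0} = 1
g(4) = mex{1} = 0
g(5) = mex{0,1} = 2
g(6) = mex{0} = 1
g(7) = mex{0,1,2} = 3
g(8) = mex{0,1} = 2
g(9) = mex{0,1,3} = 2
So g(9) = 2.
The value of a disjunctive sum is the nim-sum of the parts.
Combined value = 20 XOR 2 = 22.

22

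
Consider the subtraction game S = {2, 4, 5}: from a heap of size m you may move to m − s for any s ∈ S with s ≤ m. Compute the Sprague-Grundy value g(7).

Compute g(0), g(1), … for moves {2, 4, 5}:
g(0) = mex{} = 0
g(1) = mex{} = 0
g(2) = mex{0} = 1
g(3) = mex{0} = 1
g(4) = mex{0,1} = 2
g(5) = mex{0,1} = 2
g(6) = mex{0,1,2} = 3
g(7) = mex{1,2} = 0
So g(7) = 0.

0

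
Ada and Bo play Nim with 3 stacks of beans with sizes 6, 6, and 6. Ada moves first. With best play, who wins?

Ada wins

Bitwise XOR of the heap sizes:
  110  (6)
  110  (6)
  110  (6)
  ---
  110  (6)
The nim-sum is 6 ≠ 0, so this is an N-position: the player to move can win; Ada has a winning move.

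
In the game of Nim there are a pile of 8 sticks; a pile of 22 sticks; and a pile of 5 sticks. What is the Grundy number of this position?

27

Nim-sum: 8 ^ 22 ^ 5 = 27.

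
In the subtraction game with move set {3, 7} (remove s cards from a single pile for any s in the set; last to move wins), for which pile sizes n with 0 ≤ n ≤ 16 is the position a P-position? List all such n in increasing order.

Compute g(0), g(1), … for moves {3, 7}:
k:     0  1  2  3  4  5  6  7  8  9 10 11 12 13 14 15 16
g(k):  0  0  0  1  1  1  0  2  2  1  0  0  0  1  1  1  0
The P-positions (g = 0) in 0..16 are 0, 1, 2, 6, 10, 11, 12, 16.

0, 1, 2, 6, 10, 11, 12, 16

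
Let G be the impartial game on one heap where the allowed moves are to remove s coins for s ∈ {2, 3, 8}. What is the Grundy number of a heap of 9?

2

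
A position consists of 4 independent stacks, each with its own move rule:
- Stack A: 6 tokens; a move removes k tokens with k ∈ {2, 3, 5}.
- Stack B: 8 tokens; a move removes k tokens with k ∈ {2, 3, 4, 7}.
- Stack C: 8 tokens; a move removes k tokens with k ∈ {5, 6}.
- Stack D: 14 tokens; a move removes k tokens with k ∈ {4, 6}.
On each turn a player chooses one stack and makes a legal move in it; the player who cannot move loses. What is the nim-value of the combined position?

2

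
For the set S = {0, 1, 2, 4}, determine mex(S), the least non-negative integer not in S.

3

The values 0, 1, 2 are all present; 3 is the first non-negative integer missing from the set.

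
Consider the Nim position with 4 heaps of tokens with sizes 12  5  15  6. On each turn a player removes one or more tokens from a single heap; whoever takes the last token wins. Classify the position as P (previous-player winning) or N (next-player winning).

P-position

Nim-sum: 12 ^ 5 ^ 15 ^ 6 = 0.
The nim-sum is 0, so this is a P-position: the player to move is in a losing position under optimal play.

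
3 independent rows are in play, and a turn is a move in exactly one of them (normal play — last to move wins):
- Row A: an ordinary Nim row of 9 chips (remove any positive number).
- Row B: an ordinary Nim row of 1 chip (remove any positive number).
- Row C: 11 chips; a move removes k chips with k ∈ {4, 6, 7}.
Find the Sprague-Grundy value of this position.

Row A is a plain Nim row of size 9, so its Grundy value is 9.
Row B is a plain Nim row of size 1, so its Grundy value is 1.
Build the Grundy sequence for row C with g(k) = mex{g(k−s) : s ∈ {4, 6, 7}, s ≤ k}:
g(0) = mex{} = 0
g(1) = mex{} = 0
g(2) = mex{} = 0
g(3) = mex{} = 0
g(4) = mex{0} = 1
g(5) = mex{0} = 1
g(6) = mex{0} = 1
g(7) = mex{0} = 1
g(8) = mex{0,1} = 2
g(9) = mex{0,1} = 2
g(10) = mex{0,1} = 2
g(11) = mex{1} = 0
So g(11) = 0.
By the Sprague-Grundy theorem, the Grundy value of a sum of independent games is the XOR of the component values.
Combined value = 9 ⊕ 1 ⊕ 0 = 8.

8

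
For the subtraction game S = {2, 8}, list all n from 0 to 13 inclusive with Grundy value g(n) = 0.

0, 1, 4, 5, 10, 11

Grundy values for subtraction set {2, 8}:
k:     0  1  2  3  4  5  6  7  8  9 10 11 12 13
g(k):  0  0  1  1  0  0  1  1  2  2  0  0  1  1
The P-positions (g = 0) in 0..13 are 0, 1, 4, 5, 10, 11.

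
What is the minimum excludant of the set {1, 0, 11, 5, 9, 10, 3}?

The values 0, 1 are all present; 2 is the first non-negative integer missing from the set.

2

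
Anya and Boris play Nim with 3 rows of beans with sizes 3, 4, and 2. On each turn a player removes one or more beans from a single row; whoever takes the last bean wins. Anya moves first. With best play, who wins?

Compute the nim-sum pairwise:
3 ⊕ 4 = 7
7 ⊕ 2 = 5
The nim-sum is 5 ≠ 0, so this is an N-position: the player to move can win; Anya has a winning move.

Anya wins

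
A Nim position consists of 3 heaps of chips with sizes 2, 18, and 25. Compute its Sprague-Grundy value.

9

Bitwise XOR of the heap sizes:
  00010  (2)
  10010  (18)
  11001  (25)
  -----
  01001  (9)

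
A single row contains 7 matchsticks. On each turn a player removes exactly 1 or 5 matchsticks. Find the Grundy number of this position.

1

Grundy values for subtraction set {1, 5}:
g(0) = mex{} = 0
g(1) = mex{0} = 1
g(2) = mex{1} = 0
g(3) = mex{0} = 1
g(4) = mex{1} = 0
g(5) = mex{0} = 1
g(6) = mex{1} = 0
g(7) = mex{0} = 1
So g(7) = 1.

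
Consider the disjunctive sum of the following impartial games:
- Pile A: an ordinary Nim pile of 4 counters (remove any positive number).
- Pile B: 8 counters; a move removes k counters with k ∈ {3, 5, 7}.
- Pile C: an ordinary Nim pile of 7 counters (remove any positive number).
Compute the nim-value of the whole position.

1

Pile A is a plain Nim pile of size 4, so its Grundy value is 4.
Build the Grundy sequence for pile B with g(k) = mex{g(k−s) : s ∈ {3, 5, 7}, s ≤ k}:
k:     0  1  2  3  4  5  6  7  8
g(k):  0  0  0  1  1  1  2  2  2
So g(8) = 2.
Pile C is a plain Nim pile of size 7, so its Grundy value is 7.
By the Sprague-Grundy theorem, the Grundy value of a sum of independent games is the XOR of the component values.
Combined value = 4 ⊕ 2 ⊕ 7 = 1.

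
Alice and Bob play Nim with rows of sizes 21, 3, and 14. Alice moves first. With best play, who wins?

Alice wins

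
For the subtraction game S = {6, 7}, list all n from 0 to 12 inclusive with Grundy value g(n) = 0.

Build the Grundy sequence with g(k) = mex{g(k−s) : s ∈ {6, 7}, s ≤ k}:
k:     0  1  2  3  4  5  6  7  8  9 10 11 12
g(k):  0  0  0  0  0  0  1  1  1  1  1  1  2
The P-positions (g = 0) in 0..12 are 0, 1, 2, 3, 4, 5.

0, 1, 2, 3, 4, 5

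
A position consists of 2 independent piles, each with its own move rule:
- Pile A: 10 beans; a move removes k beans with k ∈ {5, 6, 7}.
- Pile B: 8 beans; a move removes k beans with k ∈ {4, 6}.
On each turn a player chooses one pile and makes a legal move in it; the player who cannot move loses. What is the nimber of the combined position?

For pile A, compute g(0), g(1), … with moves {5, 6, 7}:
k:     0  1  2  3  4  5  6  7  8  9 10
g(k):  0  0  0  0  0  1  1  1  1  1  2
So g(10) = 2.
Grundy values for pile B (subtraction set {4, 6}):
g(0) = mex{} = 0
g(1) = mex{} = 0
g(2) = mex{} = 0
g(3) = mex{} = 0
g(4) = mex{0} = 1
g(5) = mex{0} = 1
g(6) = mex{0} = 1
g(7) = mex{0} = 1
g(8) = mex{0,1} = 2
So g(8) = 2.
The value of a disjunctive sum is the nim-sum of the parts.
Combined value = 2 XOR 2 = 0.

0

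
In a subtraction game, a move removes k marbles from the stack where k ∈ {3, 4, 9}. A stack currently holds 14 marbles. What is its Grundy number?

0

Grundy values for subtraction set {3, 4, 9}:
g(0) = mex{} = 0
g(1) = mex{} = 0
g(2) = mex{} = 0
g(3) = mex{0} = 1
g(4) = mex{0} = 1
g(5) = mex{0} = 1
g(6) = mex{0,1} = 2
g(7) = mex{1} = 0
g(8) = mex{1} = 0
g(9) = mex{0,1,2} = 3
g(10) = mex{0,2} = 1
g(11) = mex{0} = 1
g(12) = mex{0,1,3} = 2
g(13) = mex{1,3} = 0
g(14) = mex{1} = 0
So g(14) = 0.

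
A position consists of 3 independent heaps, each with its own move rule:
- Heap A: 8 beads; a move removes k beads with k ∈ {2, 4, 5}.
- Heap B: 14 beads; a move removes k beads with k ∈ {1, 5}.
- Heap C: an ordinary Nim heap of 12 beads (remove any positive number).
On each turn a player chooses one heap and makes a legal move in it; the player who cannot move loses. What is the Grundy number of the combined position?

12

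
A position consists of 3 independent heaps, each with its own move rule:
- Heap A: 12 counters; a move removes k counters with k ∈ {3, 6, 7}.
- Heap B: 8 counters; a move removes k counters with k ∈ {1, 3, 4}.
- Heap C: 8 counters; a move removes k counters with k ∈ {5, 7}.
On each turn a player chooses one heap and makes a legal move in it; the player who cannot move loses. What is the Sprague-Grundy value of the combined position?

0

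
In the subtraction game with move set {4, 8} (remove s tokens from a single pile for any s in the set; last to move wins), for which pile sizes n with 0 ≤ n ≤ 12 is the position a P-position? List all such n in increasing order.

0, 1, 2, 3, 12

Compute g(0), g(1), … for moves {4, 8}:
k:     0  1  2  3  4  5  6  7  8  9 10 11 12
g(k):  0  0  0  0  1  1  1  1  2  2  2  2  0
The P-positions (g = 0) in 0..12 are 0, 1, 2, 3, 12.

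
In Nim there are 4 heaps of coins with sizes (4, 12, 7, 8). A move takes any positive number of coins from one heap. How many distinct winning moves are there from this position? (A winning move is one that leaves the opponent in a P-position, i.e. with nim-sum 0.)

Nim-sum: 4 XOR 12 XOR 7 XOR 8 = 7.
The overall nim-sum is X = 7. A heap of size p has a winning move iff p XOR X < p (reduce it to p XOR X).
  4: 4 XOR 7 = 3 < 4 — winning move (to 3).
  12: 12 XOR 7 = 11 < 12 — winning move (to 11).
  7: 7 XOR 7 = 0 < 7 — winning move (to 0).
  8: 8 XOR 7 = 15 ≥ 8 — no move.
That gives 3 winning moves.

3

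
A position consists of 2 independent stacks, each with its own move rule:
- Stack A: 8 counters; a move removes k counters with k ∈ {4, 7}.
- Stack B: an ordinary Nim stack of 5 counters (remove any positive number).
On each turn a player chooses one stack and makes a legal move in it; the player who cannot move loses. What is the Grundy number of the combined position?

7

Build the Grundy sequence for stack A with g(k) = mex{g(k−s) : s ∈ {4, 7}, s ≤ k}:
k:     0  1  2  3  4  5  6  7  8
g(k):  0  0  0  0  1  1  1  1  2
So g(8) = 2.
Stack B is a plain Nim stack of size 5, so its Grundy value is 5.
By the Sprague-Grundy theorem, the Grundy value of a sum of independent games is the XOR of the component values.
Combined value = 2 XOR 5 = 7.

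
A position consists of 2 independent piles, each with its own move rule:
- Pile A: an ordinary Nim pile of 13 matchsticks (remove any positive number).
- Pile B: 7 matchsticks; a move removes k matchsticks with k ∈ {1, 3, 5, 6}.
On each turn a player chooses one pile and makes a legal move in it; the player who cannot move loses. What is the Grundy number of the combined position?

Pile A is a plain Nim pile of size 13, so its Grundy value is 13.
Build the Grundy sequence for pile B with g(k) = mex{g(k−s) : s ∈ {1, 3, 5, 6}, s ≤ k}:
g(0) = mex{} = 0
g(1) = mex{0} = 1
g(2) = mex{1} = 0
g(3) = mex{0} = 1
g(4) = mex{1} = 0
g(5) = mex{0} = 1
g(6) = mex{0,1} = 2
g(7) = mex{0,1,2} = 3
So g(7) = 3.
By the Sprague-Grundy theorem, the Grundy value of a sum of independent games is the XOR of the component values.
Combined value = 13 XOR 3 = 14.

14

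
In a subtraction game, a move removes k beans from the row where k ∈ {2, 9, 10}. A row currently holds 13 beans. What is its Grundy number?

2

Compute g(0), g(1), … for moves {2, 9, 10}:
k:     0  1  2  3  4  5  6  7  8  9 10 11 12 13
g(k):  0  0  1  1  0  0  1  1  0  2  1  3  0  2
So g(13) = 2.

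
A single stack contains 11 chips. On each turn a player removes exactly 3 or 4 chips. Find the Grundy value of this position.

1

Compute g(0), g(1), … for moves {3, 4}:
g(0) = mex{} = 0
g(1) = mex{} = 0
g(2) = mex{} = 0
g(3) = mex{0} = 1
g(4) = mex{0} = 1
g(5) = mex{0} = 1
g(6) = mex{0,1} = 2
g(7) = mex{1} = 0
g(8) = mex{1} = 0
g(9) = mex{1,2} = 0
g(10) = mex{0,2} = 1
g(11) = mex{0} = 1
So g(11) = 1.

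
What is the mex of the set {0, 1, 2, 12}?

3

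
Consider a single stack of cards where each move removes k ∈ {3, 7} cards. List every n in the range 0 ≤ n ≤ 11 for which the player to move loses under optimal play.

0, 1, 2, 6, 10, 11

Grundy values for subtraction set {3, 7}:
k:     0  1  2  3  4  5  6  7  8  9 10 11
g(k):  0  0  0  1  1  1  0  2  2  1  0  0
The P-positions (g = 0) in 0..11 are 0, 1, 2, 6, 10, 11.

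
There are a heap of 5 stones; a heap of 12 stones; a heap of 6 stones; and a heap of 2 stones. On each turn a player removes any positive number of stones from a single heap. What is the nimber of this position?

13

Write each in binary and XOR column by column:
  0101  (5)
  1100  (12)
  0110  (6)
  0010  (2)
  ----
  1101  (13)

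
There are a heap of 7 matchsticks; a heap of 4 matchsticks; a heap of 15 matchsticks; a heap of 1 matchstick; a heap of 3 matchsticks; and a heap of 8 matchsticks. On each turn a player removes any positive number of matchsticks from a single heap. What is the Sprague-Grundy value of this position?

6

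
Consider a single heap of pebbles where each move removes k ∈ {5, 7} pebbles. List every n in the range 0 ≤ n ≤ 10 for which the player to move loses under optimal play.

Build the Grundy sequence with g(k) = mex{g(k−s) : s ∈ {5, 7}, s ≤ k}:
k:     0  1  2  3  4  5  6  7  8  9 10
g(k):  0  0  0  0  0  1  1  1  1  1  2
The P-positions (g = 0) in 0..10 are 0, 1, 2, 3, 4.

0, 1, 2, 3, 4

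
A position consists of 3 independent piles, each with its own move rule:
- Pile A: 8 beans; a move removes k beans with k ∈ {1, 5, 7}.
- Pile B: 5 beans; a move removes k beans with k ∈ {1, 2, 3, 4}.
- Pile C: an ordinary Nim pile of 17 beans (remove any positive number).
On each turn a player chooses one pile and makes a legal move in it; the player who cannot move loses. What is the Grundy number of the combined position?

17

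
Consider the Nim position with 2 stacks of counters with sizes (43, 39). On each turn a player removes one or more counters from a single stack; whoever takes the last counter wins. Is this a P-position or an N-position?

Compute the nim-sum pairwise:
43 ^ 39 = 12
The nim-sum is 12 ≠ 0, so this is an N-position: the player to move can win.

N-position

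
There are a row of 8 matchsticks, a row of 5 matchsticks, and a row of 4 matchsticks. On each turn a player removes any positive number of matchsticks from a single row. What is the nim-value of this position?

9

Nim-sum: 8 XOR 5 XOR 4 = 9.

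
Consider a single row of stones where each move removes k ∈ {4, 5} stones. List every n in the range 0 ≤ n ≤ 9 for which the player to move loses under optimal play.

0, 1, 2, 3, 9

Build the Grundy sequence with g(k) = mex{g(k−s) : s ∈ {4, 5}, s ≤ k}:
k:     0  1  2  3  4  5  6  7  8  9
g(k):  0  0  0  0  1  1  1  1  2  0
The P-positions (g = 0) in 0..9 are 0, 1, 2, 3, 9.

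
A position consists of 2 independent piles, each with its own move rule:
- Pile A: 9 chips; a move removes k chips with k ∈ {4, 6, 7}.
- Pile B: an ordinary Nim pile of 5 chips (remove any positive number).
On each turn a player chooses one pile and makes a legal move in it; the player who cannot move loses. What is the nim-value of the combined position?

7

For pile A, compute g(0), g(1), … with moves {4, 6, 7}:
k:     0  1  2  3  4  5  6  7  8  9
g(k):  0  0  0  0  1  1  1  1  2  2
So g(9) = 2.
Pile B is a plain Nim pile of size 5, so its Grundy value is 5.
By the Sprague-Grundy theorem, the Grundy value of a sum of independent games is the XOR of the component values.
Combined value = 2 XOR 5 = 7.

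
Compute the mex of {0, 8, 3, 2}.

1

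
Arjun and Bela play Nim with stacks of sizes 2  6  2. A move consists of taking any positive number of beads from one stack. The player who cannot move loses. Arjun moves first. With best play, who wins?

Arjun wins

Nim-sum: 2 XOR 6 XOR 2 = 6.
The nim-sum is 6 ≠ 0, so this is an N-position: the player to move can win; Arjun has a winning move.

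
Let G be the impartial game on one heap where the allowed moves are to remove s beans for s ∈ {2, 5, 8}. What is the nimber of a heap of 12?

1

Grundy values for subtraction set {2, 5, 8}:
g(0) = mex{} = 0
g(1) = mex{} = 0
g(2) = mex{0} = 1
g(3) = mex{0} = 1
g(4) = mex{1} = 0
g(5) = mex{0,1} = 2
g(6) = mex{0} = 1
g(7) = mex{1,2} = 0
g(8) = mex{0,1} = 2
g(9) = mex{0} = 1
g(10) = mex{1,2} = 0
g(11) = mex{1} = 0
g(12) = mex{0} = 1
So g(12) = 1.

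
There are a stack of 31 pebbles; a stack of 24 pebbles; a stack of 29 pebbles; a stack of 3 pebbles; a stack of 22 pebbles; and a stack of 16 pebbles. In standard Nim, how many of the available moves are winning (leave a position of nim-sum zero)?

5

Compute the nim-sum pairwise:
31 XOR 24 = 7
7 XOR 29 = 26
26 XOR 3 = 25
25 XOR 22 = 15
15 XOR 16 = 31
The overall nim-sum is X = 31. A stack of size p has a winning move iff p XOR X < p (reduce it to p XOR X).
  31: 31 XOR 31 = 0 < 31 — winning move (to 0).
  24: 24 XOR 31 = 7 < 24 — winning move (to 7).
  29: 29 XOR 31 = 2 < 29 — winning move (to 2).
  3: 3 XOR 31 = 28 ≥ 3 — no move.
  22: 22 XOR 31 = 9 < 22 — winning move (to 9).
  16: 16 XOR 31 = 15 < 16 — winning move (to 15).
That gives 5 winning moves.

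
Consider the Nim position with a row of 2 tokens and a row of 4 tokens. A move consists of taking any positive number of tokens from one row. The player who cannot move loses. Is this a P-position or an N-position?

N-position

Nim-sum: 2 ⊕ 4 = 6.
The nim-sum is 6 ≠ 0, so this is an N-position: the player to move can win.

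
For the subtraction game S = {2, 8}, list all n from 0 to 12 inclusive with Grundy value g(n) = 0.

0, 1, 4, 5, 10, 11

Compute g(0), g(1), … for moves {2, 8}:
k:     0  1  2  3  4  5  6  7  8  9 10 11 12
g(k):  0  0  1  1  0  0  1  1  2  2  0  0  1
The P-positions (g = 0) in 0..12 are 0, 1, 4, 5, 10, 11.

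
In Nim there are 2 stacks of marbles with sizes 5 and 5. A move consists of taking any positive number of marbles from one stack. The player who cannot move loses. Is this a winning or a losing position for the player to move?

Losing position

Write each in binary and XOR column by column:
  101  (5)
  101  (5)
  ---
  000  (0)
The nim-sum is 0, so this is a P-position: the player to move is in a losing position under optimal play.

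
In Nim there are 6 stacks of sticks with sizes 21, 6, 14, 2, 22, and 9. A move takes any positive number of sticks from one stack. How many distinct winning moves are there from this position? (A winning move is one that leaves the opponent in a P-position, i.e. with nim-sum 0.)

Compute the nim-sum pairwise:
21 ^ 6 = 19
19 ^ 14 = 29
29 ^ 2 = 31
31 ^ 22 = 9
9 ^ 9 = 0
The nim-sum is already 0, so every move leaves a nonzero nim-sum — there are no winning moves.

0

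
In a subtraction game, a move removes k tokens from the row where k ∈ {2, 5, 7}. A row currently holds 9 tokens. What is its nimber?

2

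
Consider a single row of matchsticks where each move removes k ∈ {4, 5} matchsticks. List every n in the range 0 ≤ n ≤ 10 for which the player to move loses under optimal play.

0, 1, 2, 3, 9, 10

Compute g(0), g(1), … for moves {4, 5}:
g(0) = mex{} = 0
g(1) = mex{} = 0
g(2) = mex{} = 0
g(3) = mex{} = 0
g(4) = mex{0} = 1
g(5) = mex{0} = 1
g(6) = mex{0} = 1
g(7) = mex{0} = 1
g(8) = mex{0,1} = 2
g(9) = mex{1} = 0
g(10) = mex{1} = 0
The P-positions (g = 0) in 0..10 are 0, 1, 2, 3, 9, 10.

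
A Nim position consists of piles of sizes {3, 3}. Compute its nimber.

0

Compute the nim-sum pairwise:
3 ^ 3 = 0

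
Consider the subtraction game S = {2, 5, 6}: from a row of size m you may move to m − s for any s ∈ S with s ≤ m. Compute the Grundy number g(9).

2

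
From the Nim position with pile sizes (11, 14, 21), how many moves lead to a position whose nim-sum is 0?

Nim-sum: 11 ⊕ 14 ⊕ 21 = 16.
The overall nim-sum is X = 16. A pile of size p has a winning move iff p XOR X < p (reduce it to p XOR X).
  11: 11 XOR 16 = 27 ≥ 11 — no move.
  14: 14 XOR 16 = 30 ≥ 14 — no move.
  21: 21 XOR 16 = 5 < 21 — winning move (to 5).
That gives 1 winning move.

1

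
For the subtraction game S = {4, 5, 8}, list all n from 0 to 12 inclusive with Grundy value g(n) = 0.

0, 1, 2, 3, 12

Grundy values for subtraction set {4, 5, 8}:
k:     0  1  2  3  4  5  6  7  8  9 10 11 12
g(k):  0  0  0  0  1  1  1  1  2  2  2  2  0
The P-positions (g = 0) in 0..12 are 0, 1, 2, 3, 12.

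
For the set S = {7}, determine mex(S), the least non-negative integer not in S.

0 is not in the set, so the mex is 0.

0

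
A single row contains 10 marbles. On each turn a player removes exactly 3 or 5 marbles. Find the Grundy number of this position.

0

Build the Grundy sequence with g(k) = mex{g(k−s) : s ∈ {3, 5}, s ≤ k}:
k:     0  1  2  3  4  5  6  7  8  9 10
g(k):  0  0  0  1  1  1  2  2  0  0  0
So g(10) = 0.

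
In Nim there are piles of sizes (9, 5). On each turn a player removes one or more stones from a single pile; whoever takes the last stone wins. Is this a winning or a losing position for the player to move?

Nim-sum: 9 XOR 5 = 12.
The nim-sum is 12 ≠ 0, so this is an N-position: the player to move can win.

Winning position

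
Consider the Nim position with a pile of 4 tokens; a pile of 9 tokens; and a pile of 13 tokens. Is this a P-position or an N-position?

Nim-sum: 4 ⊕ 9 ⊕ 13 = 0.
The nim-sum is 0, so this is a P-position: the player to move is in a losing position under optimal play.

P-position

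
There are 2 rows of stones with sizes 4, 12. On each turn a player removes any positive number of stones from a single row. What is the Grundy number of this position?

In binary:
  0100  (4)
  1100  (12)
  ----
  1000  (8)

8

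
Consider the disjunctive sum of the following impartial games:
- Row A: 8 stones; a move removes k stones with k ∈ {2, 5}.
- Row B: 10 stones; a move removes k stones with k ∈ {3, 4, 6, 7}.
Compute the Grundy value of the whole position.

0

Grundy values for row A (subtraction set {2, 5}):
k:     0  1  2  3  4  5  6  7  8
g(k):  0  0  1  1  0  2  1  0  0
So g(8) = 0.
Grundy values for row B (subtraction set {3, 4, 6, 7}):
k:     0  1  2  3  4  5  6  7  8  9 10
g(k):  0  0  0  1  1  1  2  2  2  3  0
So g(10) = 0.
By the Sprague-Grundy theorem, the Grundy value of a sum of independent games is the XOR of the component values.
Combined value = 0 XOR 0 = 0.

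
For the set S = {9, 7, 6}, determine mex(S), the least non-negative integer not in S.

0 is not in the set, so the mex is 0.

0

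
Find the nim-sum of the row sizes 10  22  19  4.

Compute the nim-sum pairwise:
10 ^ 22 = 28
28 ^ 19 = 15
15 ^ 4 = 11

11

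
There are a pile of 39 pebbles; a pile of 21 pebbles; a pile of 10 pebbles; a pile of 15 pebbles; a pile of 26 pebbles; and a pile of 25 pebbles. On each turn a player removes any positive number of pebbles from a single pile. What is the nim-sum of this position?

Compute the nim-sum pairwise:
39 ^ 21 = 50
50 ^ 10 = 56
56 ^ 15 = 55
55 ^ 26 = 45
45 ^ 25 = 52

52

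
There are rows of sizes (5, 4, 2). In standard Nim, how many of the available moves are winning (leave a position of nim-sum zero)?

1

Compute the nim-sum pairwise:
5 ⊕ 4 = 1
1 ⊕ 2 = 3
The overall nim-sum is X = 3. A row of size p has a winning move iff p XOR X < p (reduce it to p XOR X).
  5: 5 XOR 3 = 6 ≥ 5 — no move.
  4: 4 XOR 3 = 7 ≥ 4 — no move.
  2: 2 XOR 3 = 1 < 2 — winning move (to 1).
That gives 1 winning move.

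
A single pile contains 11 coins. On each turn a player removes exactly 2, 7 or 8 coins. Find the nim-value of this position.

3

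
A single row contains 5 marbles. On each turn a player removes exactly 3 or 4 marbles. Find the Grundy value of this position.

1

Compute g(0), g(1), … for moves {3, 4}:
k:     0  1  2  3  4  5
g(k):  0  0  0  1  1  1
So g(5) = 1.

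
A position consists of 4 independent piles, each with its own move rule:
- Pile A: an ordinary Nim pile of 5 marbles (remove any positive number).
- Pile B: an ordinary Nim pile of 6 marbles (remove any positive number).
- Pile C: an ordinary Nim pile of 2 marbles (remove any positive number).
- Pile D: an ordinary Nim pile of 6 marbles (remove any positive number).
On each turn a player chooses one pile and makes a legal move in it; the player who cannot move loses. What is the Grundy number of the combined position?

7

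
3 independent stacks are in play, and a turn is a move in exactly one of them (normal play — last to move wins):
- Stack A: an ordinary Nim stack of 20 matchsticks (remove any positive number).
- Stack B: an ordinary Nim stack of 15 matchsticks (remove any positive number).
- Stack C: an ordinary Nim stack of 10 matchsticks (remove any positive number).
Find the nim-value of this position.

17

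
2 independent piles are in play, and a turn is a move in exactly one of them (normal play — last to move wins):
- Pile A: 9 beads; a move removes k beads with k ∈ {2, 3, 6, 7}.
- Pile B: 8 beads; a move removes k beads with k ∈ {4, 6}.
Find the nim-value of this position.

Build the Grundy sequence for pile A with g(k) = mex{g(k−s) : s ∈ {2, 3, 6, 7}, s ≤ k}:
k:     0  1  2  3  4  5  6  7  8  9
g(k):  0  0  1  1  2  0  3  1  2  0
So g(9) = 0.
Build the Grundy sequence for pile B with g(k) = mex{g(k−s) : s ∈ {4, 6}, s ≤ k}:
g(0) = mex{} = 0
g(1) = mex{} = 0
g(2) = mex{} = 0
g(3) = mex{} = 0
g(4) = mex{0} = 1
g(5) = mex{0} = 1
g(6) = mex{0} = 1
g(7) = mex{0} = 1
g(8) = mex{0,1} = 2
So g(8) = 2.
By the Sprague-Grundy theorem, the Grundy value of a sum of independent games is the XOR of the component values.
Combined value = 0 ⊕ 2 = 2.

2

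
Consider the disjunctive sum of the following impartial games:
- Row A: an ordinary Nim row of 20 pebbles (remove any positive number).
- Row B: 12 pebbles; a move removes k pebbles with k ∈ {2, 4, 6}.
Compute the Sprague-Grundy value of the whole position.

Row A is a plain Nim row of size 20, so its Grundy value is 20.
For row B, compute g(0), g(1), … with moves {2, 4, 6}:
g(0) = mex{} = 0
g(1) = mex{} = 0
g(2) = mex{0} = 1
g(3) = mex{0} = 1
g(4) = mex{0,1} = 2
g(5) = mex{0,1} = 2
g(6) = mex{0,1,2} = 3
g(7) = mex{0,1,2} = 3
g(8) = mex{1,2,3} = 0
g(9) = mex{1,2,3} = 0
g(10) = mex{0,2,3} = 1
g(11) = mex{0,2,3} = 1
g(12) = mex{0,1,3} = 2
So g(12) = 2.
The value of a disjunctive sum is the nim-sum of the parts.
Combined value = 20 XOR 2 = 22.

22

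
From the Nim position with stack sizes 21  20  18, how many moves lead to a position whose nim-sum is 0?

Write each in binary and XOR column by column:
  10101  (21)
  10100  (20)
  10010  (18)
  -----
  10011  (19)
The overall nim-sum is X = 19. A stack of size p has a winning move iff p XOR X < p (reduce it to p XOR X).
  21: 21 XOR 19 = 6 < 21 — winning move (to 6).
  20: 20 XOR 19 = 7 < 20 — winning move (to 7).
  18: 18 XOR 19 = 1 < 18 — winning move (to 1).
That gives 3 winning moves.

3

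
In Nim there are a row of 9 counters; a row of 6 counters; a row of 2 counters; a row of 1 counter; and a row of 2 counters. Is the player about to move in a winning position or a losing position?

Nim-sum: 9 ⊕ 6 ⊕ 2 ⊕ 1 ⊕ 2 = 14.
The nim-sum is 14 ≠ 0, so this is an N-position: the player to move can win.

Winning position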